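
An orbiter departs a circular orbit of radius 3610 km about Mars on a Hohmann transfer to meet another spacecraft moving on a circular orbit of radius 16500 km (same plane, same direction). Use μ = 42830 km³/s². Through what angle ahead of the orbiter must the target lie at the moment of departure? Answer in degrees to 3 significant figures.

The Hohmann ellipse has a_t = (r₁ + r₂)/2 = 10055 km.
The half-period of the transfer ellipse is t = π√(a_t³/μ) = 15305.6 s.
Target angular speed ω₂ = √(μ/r₂³) = 9.76446×10^-5 rad/s.
Angle swept by the target during transfer: ω₂·t = 1.4945 rad = 85.63°.
Arrival is 180° from departure on the ellipse, so φ = 180° − 85.63° = 94.4°.

φ = 94.4°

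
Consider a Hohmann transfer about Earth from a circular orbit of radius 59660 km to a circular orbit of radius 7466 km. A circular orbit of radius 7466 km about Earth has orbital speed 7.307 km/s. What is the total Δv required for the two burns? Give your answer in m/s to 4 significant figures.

From the circular-orbit relation v² = μ/r at r = 7466 km: μ = v²r = (7.307)² × 7466 = 3.98627×10^5 km³/s².
The Hohmann ellipse has a_t = (r₁ + r₂)/2 = 33563 km.
At r₁ the circular-orbit speed is v₁ = √(μ/r₁) = 2.585 km/s.
Transfer-orbit speed at r₁ (vis-viva): v_a = √[μ(2/r₁ − 1/a_t)] = 1.219 km/s.
First burn Δv₁ = |v_a − v₁| = 1.366 km/s.
At r₂, v₂ = √(μ/r₂) = 7.307 km/s.
Transfer-orbit speed at r₂: v_p = √[μ(2/r₂ − 1/a_t)] = 9.742 km/s.
Second burn Δv₂ = |v₂ − v_p| = 2.435 km/s.
Δv = Δv₁ + Δv₂ = 1.366 + 2.435 = 3.801 km/s.

Δv = 3801 m/s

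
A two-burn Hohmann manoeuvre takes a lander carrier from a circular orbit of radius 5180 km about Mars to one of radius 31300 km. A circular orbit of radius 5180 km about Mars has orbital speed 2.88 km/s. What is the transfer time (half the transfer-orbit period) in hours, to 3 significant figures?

From the circular-orbit relation v² = μ/r at r = 5180 km: μ = v²r = (2.88)² × 5180 = 42965.0 km³/s².
Semi-major axis of the transfer orbit: a_t = (5180 + 31300)/2 = 18240 km.
Half the transfer-orbit period gives t = π√(a_t³/μ) = 37340 s.
Converting: 37340 s ÷ 3600 s/hour = 10.4 hours.

t = 10.4 hours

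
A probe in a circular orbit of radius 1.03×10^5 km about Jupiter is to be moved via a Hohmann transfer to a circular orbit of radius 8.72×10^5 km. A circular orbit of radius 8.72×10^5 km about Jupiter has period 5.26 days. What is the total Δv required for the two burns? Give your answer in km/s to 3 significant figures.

Δv = 18.4 km/s

From Kepler's third law T² = 4π²r³/μ at r = 8.72×10^5 km, T = 5.26 days = 5.26 × 86400 s = 4.54464×10^5 s: μ = 4π²r³/T² = 1.26739×10^8 km³/s².
Semi-major axis of the transfer orbit: a_t = (1.030×10^5 + 8.720×10^5)/2 = 4.875×10^5 km.
Circular speed at r₁: v₁ = √(μ/r₁) = √(1.26739×10^8/1.030×10^5) = 35.078 km/s.
Transfer-orbit speed at r₁ (vis-viva equation): v_p = √[μ(2/r₁ − 1/a_t)] = 46.915 km/s.
First burn Δv₁ = |v_p − v₁| = 11.84 km/s.
At r₂, v₂ = √(μ/r₂) = 12.0558 km/s.
Transfer-orbit speed at r₂: v_a = √[μ(2/r₂ − 1/a_t)] = 5.54151 km/s.
Second burn Δv₂ = |v₂ − v_a| = 6.514 km/s.
Δv = Δv₁ + Δv₂ = 11.84 + 6.514 = 18.35 km/s.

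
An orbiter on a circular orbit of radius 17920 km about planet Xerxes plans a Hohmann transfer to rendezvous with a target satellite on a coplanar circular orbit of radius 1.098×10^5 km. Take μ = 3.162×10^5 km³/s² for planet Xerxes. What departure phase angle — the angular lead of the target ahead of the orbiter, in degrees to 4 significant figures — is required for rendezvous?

The Hohmann ellipse has a_t = (r₁ + r₂)/2 = 63860 km.
The half-period of the transfer ellipse is t = π√(a_t³/μ) = 90160 s.
Target angular speed ω₂ = √(μ/r₂³) = 1.5455×10^-5 rad/s.
Angle swept by the target during transfer: ω₂·t = 1.3934 rad = 79.84°.
Arrival is 180° from departure on the ellipse, so φ = 180° − 79.84° = 100.2°.

φ = 100.2°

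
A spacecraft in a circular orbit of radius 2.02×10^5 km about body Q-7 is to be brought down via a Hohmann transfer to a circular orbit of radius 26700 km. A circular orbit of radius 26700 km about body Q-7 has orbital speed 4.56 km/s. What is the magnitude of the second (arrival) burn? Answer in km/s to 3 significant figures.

From the circular-orbit relation v² = μ/r at r = 26700 km: μ = v²r = (4.56)² × 26700 = 5.55189×10^5 km³/s².
Semi-major axis of the transfer orbit: a_t = (2.020×10^5 + 26700)/2 = 1.1435×10^5 km.
Circular speed at r = 26700 km: v_c = √(μ/r) = 4.560 km/s.
Vis-viva on the transfer ellipse at r = 26700 km gives v_t = √[μ(2/r − 1/a_t)] = 6.061 km/s.
Δv₂ = |v_t − v_c| = |6.061 − 4.560| = 1.501 km/s.

Δv₂ = 1.50 km/s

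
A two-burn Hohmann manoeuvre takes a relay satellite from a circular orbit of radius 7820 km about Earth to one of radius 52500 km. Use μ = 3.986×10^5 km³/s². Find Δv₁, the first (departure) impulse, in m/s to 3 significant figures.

Δv₁ = 2280 m/s

Transfer-ellipse semi-major axis a_t = (r₁ + r₂)/2 = (7820 + 52500)/2 = 30160 km.
Circular speed at r = 7820 km: v_c = √(μ/r) = 7.1395 km/s.
Transfer-orbit speed at the same r (vis-viva, a = a_t): v_t = √[μ(2/r − 1/a_t)] = 9.4195 km/s.
Δv₁ = |v_t − v_c| = |9.4195 − 7.1395| = 2.280 km/s.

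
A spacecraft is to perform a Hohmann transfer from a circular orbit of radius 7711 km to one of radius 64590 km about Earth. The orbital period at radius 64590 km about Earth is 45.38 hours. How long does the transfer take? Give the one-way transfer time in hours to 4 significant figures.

t = 9.501 hours

From Kepler's third law T² = 4π²r³/μ at r = 64590 km, T = 45.38 hours = 45.38 × 3600 s = 1.63368×10^5 s: μ = 4π²r³/T² = 3.98586×10^5 km³/s².
The Hohmann ellipse has a_t = (r₁ + r₂)/2 = 36150.5 km.
Half the transfer-orbit period gives t = π√(a_t³/μ) = 34203 s.
Converting: 34203 s ÷ 3600 s/hour = 9.501 hours.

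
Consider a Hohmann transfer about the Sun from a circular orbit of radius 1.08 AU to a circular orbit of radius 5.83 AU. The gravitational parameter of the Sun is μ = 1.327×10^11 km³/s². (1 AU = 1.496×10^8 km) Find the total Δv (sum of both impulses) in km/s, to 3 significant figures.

Δv = 14.0 km/s

In km: r₁ = 1.08 × 1.496×10^8 = 1.61568×10^8 km; r₂ = 5.83 × 1.496×10^8 = 8.72168×10^8 km.
Transfer-ellipse semi-major axis a_t = (r₁ + r₂)/2 = (1.61568×10^8 + 8.72168×10^8)/2 = 5.16868×10^8 km.
At r₁ the circular-orbit speed is v₁ = √(μ/r₁) = 28.659 km/s.
Transfer-orbit speed at r₁ (v² = μ(2/r − 1/a)): v_p = √[μ(2/r₁ − 1/a_t)] = 37.228 km/s.
First burn Δv₁ = |v_p − v₁| = 8.569 km/s.
At r₂, v₂ = √(μ/r₂) = 12.3349 km/s.
Transfer-orbit speed at r₂: v_a = √[μ(2/r₂ − 1/a_t)] = 6.89641 km/s.
Second burn Δv₂ = |v₂ − v_a| = 5.438 km/s.
Total Δv = Δv₁ + Δv₂ = 14.01 km/s.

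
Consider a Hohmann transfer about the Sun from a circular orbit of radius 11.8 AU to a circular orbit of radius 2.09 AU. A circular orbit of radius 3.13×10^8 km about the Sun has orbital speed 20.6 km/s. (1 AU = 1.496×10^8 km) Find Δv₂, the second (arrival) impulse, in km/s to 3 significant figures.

Δv₂ = 6.26 km/s

From the circular-orbit relation v² = μ/r at r = 3.13×10^8 km: μ = v²r = (20.6)² × 3.13×10^8 = 1.32825×10^11 km³/s².
In km: r₁ = 11.8 × 1.496×10^8 = 1.76528×10^9 km; r₂ = 2.09 × 1.496×10^8 = 3.12664×10^8 km.
Transfer-ellipse semi-major axis a_t = (r₁ + r₂)/2 = (1.76528×10^9 + 3.12664×10^8)/2 = 1.038972×10^9 km.
Circular speed at r = 3.12664×10^8 km: v_c = √(μ/r) = 20.611 km/s.
Transfer-orbit speed at the same r (vis-viva, a = a_t): v_t = √[μ(2/r − 1/a_t)] = 26.866 km/s.
Δv₂ = |v_t − v_c| = |26.866 − 20.611| = 6.255 km/s.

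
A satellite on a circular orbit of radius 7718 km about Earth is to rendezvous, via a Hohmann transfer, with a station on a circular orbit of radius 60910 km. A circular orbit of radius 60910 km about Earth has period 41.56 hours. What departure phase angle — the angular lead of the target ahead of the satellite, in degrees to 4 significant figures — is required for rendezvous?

From Kepler's third law T² = 4π²r³/μ at r = 60910 km, T = 41.56 hours = 41.56 × 3600 s = 1.49616×10^5 s: μ = 4π²r³/T² = 3.98538×10^5 km³/s².
Transfer-ellipse semi-major axis a_t = (r₁ + r₂)/2 = (7718 + 60910)/2 = 34314 km.
The half-period of the transfer ellipse is t = π√(a_t³/μ) = 31632 s.
The target's mean motion on its circular orbit is ω₂ = √(μ/r₂³) = 4.1995×10^-5 rad/s.
Angle swept by the target during transfer: ω₂·t = 1.3284 rad = 76.11°.
The satellite traverses 180° on the transfer ellipse, so the target must lead by 180° − 76.11° = 103.9°.

φ = 103.9°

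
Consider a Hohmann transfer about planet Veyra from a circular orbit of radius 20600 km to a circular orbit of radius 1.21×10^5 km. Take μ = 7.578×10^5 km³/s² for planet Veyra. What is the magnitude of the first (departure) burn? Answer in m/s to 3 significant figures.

Δv₁ = 1860 m/s

Semi-major axis of the transfer orbit: a_t = (20600 + 1.210×10^5)/2 = 70800 km.
On the circular orbit at r = 20600 km, v_c = √(μ/r) = 6.065 km/s.
Vis-viva on the transfer ellipse at r = 20600 km gives v_t = √[μ(2/r − 1/a_t)] = 7.929 km/s.
Δv₁ = |v_t − v_c| = |7.929 − 6.065| = 1.864 km/s.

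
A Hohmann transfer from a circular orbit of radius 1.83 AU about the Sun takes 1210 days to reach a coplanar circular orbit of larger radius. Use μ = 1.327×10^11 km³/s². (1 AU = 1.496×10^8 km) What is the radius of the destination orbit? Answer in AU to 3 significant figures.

In km: r₁ = 1.83 × 1.496×10^8 = 2.73768×10^8 km.
Transfer time t = 1210 days = 1.04544×10^8 s, and t = π√(a_t³/μ).
So a_t = (μ t²/π²)^(1/3) = (1.327×10^11 × (1.04544×10^8)² / π²)^(1/3) = 5.2770×10^8 km.
Since a_t = (r₁ + r₂)/2, r₂ = 2a_t − r₁ = 2×5.2770×10^8 − 2.73768×10^8 = 7.81632×10^8 km.
In AU: r₂ = 7.81632×10^8 / 1.496×10^8 = 5.22 AU.

r₂ = 5.22 AU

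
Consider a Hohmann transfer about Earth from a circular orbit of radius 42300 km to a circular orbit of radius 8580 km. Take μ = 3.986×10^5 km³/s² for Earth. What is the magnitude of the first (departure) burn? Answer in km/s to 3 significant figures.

The Hohmann ellipse has a_t = (r₁ + r₂)/2 = 25440 km.
Circular speed at r = 42300 km: v_c = √(μ/r) = 3.070 km/s.
Vis-viva on the transfer ellipse at r = 42300 km gives v_t = √[μ(2/r − 1/a_t)] = 1.783 km/s.
Δv₁ = |v_t − v_c| = |1.783 − 3.070| = 1.287 km/s.

Δv₁ = 1.29 km/s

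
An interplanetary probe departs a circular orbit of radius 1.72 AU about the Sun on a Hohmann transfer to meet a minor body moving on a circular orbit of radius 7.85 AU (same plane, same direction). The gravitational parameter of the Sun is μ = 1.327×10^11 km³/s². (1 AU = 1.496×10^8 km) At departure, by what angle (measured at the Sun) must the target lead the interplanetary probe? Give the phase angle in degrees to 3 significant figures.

In km: r₁ = 1.72 × 1.496×10^8 = 2.57312×10^8 km; r₂ = 7.85 × 1.496×10^8 = 1.17436×10^9 km.
Semi-major axis of the transfer orbit: a_t = (2.57312×10^8 + 1.17436×10^9)/2 = 7.15836×10^8 km.
Transfer time t = π√(a_t³/μ) = 1.652×10^8 s.
Target angular speed ω₂ = √(μ/r₂³) = 9.052×10^-9 rad/s.
Angle swept by the target during transfer: ω₂·t = 1.495 rad = 85.66°.
The interplanetary probe traverses 180° on the transfer ellipse, so the target must lead by 180° − 85.66° = 94.3°.

φ = 94.3°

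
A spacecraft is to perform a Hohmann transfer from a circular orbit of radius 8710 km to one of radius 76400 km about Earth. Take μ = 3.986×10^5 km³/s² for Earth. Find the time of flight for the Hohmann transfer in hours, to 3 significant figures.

t = 12.1 hours

The Hohmann ellipse has a_t = (r₁ + r₂)/2 = 42555 km.
Half the transfer-orbit period gives t = π√(a_t³/μ) = 43680 s.
Converting: 43680 s ÷ 3600 s/hour = 12.1 hours.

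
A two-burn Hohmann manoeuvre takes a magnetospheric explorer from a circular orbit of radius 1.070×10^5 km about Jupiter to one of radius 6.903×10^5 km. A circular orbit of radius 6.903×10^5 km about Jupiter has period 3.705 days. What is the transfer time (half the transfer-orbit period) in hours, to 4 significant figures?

From Kepler's third law T² = 4π²r³/μ at r = 6.903×10^5 km, T = 3.705 days = 3.705 × 86400 s = 3.20112×10^5 s: μ = 4π²r³/T² = 1.26727×10^8 km³/s².
Transfer-ellipse semi-major axis a_t = (r₁ + r₂)/2 = (1.070×10^5 + 6.903×10^5)/2 = 3.9865×10^5 km.
By Kepler's third law the transfer-orbit period is T = 2π√(a_t³/μ), so t = T/2 = 70240 s.
Converting: 70240 s ÷ 3600 s/hour = 19.51 hours.

t = 19.51 hours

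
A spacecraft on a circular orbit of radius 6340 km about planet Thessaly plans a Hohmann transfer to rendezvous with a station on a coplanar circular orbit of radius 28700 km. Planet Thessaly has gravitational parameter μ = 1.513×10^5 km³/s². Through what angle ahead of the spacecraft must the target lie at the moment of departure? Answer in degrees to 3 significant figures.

φ = 94.1°

Transfer-ellipse semi-major axis a_t = (r₁ + r₂)/2 = (6340 + 28700)/2 = 17520 km.
The half-period of the transfer ellipse is t = π√(a_t³/μ) = 18730 s.
The target's mean motion on its circular orbit is ω₂ = √(μ/r₂³) = 8.000×10^-5 rad/s.
Angle swept by the target during transfer: ω₂·t = 1.4984 rad = 85.852°.
Arrival is 180° from departure on the ellipse, so φ = 180° − 85.852° = 94.1°.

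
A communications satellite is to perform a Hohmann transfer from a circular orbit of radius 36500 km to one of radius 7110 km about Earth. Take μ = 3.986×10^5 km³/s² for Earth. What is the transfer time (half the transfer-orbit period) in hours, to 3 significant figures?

Semi-major axis of the transfer orbit: a_t = (36500 + 7110)/2 = 21805 km.
By Kepler's third law the transfer-orbit period is T = 2π√(a_t³/μ), so t = T/2 = 16020 s.
Converting: 16020 s ÷ 3600 s/hour = 4.45 hours.

t = 4.45 hours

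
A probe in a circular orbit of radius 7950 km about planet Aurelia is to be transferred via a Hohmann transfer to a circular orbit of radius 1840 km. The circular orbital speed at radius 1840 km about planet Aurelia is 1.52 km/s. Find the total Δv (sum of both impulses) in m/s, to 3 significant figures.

Δv = 700 m/s

From the circular-orbit relation v² = μ/r at r = 1840 km: μ = v²r = (1.52)² × 1840 = 4251.14 km³/s².
Semi-major axis of the transfer orbit: a_t = (7950 + 1840)/2 = 4895 km.
At r₁ the circular-orbit speed is v₁ = √(μ/r₁) = 0.73126 km/s.
Transfer-orbit speed at r₁ (v² = μ(2/r − 1/a)): v_a = √[μ(2/r₁ − 1/a_t)] = 0.44833 km/s.
First burn Δv₁ = |v_a − v₁| = 0.2829 km/s.
Circular speed at r₂: v₂ = √(μ/r₂) = 1.5200 km/s.
Transfer-orbit speed at r₂: v_p = √[μ(2/r₂ − 1/a_t)] = 1.9371 km/s.
Second burn Δv₂ = |v₂ − v_p| = 0.4171 km/s.
Δv = Δv₁ + Δv₂ = 0.2829 + 0.4171 = 0.7000 km/s.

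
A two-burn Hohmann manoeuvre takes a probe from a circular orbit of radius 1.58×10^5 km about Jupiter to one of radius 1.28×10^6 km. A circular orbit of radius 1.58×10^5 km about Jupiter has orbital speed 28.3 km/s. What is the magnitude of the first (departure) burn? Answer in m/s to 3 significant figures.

Δv₁ = 9460 m/s

From the circular-orbit relation v² = μ/r at r = 1.58×10^5 km: μ = v²r = (28.3)² × 1.58×10^5 = 1.26541×10^8 km³/s².
The Hohmann ellipse has a_t = (r₁ + r₂)/2 = 7.190×10^5 km.
On the circular orbit at r = 1.580×10^5 km, v_c = √(μ/r) = 28.30 km/s.
Vis-viva on the transfer ellipse at r = 1.580×10^5 km gives v_t = √[μ(2/r − 1/a_t)] = 37.76 km/s.
Δv₁ = |v_t − v_c| = |37.76 − 28.30| = 9.460 km/s.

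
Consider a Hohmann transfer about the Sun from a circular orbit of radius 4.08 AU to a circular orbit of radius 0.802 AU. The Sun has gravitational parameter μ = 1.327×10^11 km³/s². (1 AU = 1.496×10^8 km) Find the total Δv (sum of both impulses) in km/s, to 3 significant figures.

Δv = 16.0 km/s

In km: r₁ = 4.08 × 1.496×10^8 = 6.10368×10^8 km; r₂ = 0.802 × 1.496×10^8 = 1.199792×10^8 km.
The Hohmann ellipse has a_t = (r₁ + r₂)/2 = 3.651736×10^8 km.
At r₁ the circular-orbit speed is v₁ = √(μ/r₁) = 14.745 km/s.
On the transfer ellipse at r₁, vis-viva equation gives v_a = √[μ(2/r₁ − 1/a_t)] = 8.4517 km/s.
First burn Δv₁ = |v_a − v₁| = 6.293 km/s.
At r₂, v₂ = √(μ/r₂) = 33.257 km/s.
Transfer-orbit speed at r₂: v_p = √[μ(2/r₂ − 1/a_t)] = 42.996 km/s.
Second burn Δv₂ = |v₂ − v_p| = 9.739 km/s.
Total Δv = Δv₁ + Δv₂ = 16.03 km/s.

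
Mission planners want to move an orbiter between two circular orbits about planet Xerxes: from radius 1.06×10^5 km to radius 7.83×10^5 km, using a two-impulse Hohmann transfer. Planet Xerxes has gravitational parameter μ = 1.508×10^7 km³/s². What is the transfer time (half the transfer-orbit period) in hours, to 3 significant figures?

t = 66.6 hours

Semi-major axis of the transfer orbit: a_t = (1.060×10^5 + 7.830×10^5)/2 = 4.445×10^5 km.
Transfer time t = π√(a_t³/μ) = π√((4.445×10^5)³ / 1.508×10^7) = 2.397×10^5 s.
Converting: 2.397×10^5 s ÷ 3600 s/hour = 66.6 hours.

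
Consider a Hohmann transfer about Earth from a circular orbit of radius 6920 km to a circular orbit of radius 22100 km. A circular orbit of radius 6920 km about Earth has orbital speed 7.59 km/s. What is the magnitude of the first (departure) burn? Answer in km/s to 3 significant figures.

From the circular-orbit relation v² = μ/r at r = 6920 km: μ = v²r = (7.59)² × 6920 = 3.98648×10^5 km³/s².
Semi-major axis of the transfer orbit: a_t = (6920 + 22100)/2 = 14510 km.
Circular speed at r = 6920 km: v_c = √(μ/r) = 7.590 km/s.
Vis-viva on the transfer ellipse at r = 6920 km gives v_t = √[μ(2/r − 1/a_t)] = 9.367 km/s.
Δv₁ = |v_t − v_c| = |9.367 − 7.590| = 1.777 km/s.

Δv₁ = 1.78 km/s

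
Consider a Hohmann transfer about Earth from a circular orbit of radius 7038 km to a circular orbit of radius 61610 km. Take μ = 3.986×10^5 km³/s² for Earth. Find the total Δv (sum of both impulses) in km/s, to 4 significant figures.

The Hohmann ellipse has a_t = (r₁ + r₂)/2 = 34324 km.
Circular speed at r₁: v₁ = √(μ/r₁) = √(3.986×10^5/7038) = 7.5256 km/s.
Transfer-orbit speed at r₁ (vis-viva equation): v_p = √[μ(2/r₁ − 1/a_t)] = 10.083 km/s.
First burn Δv₁ = |v_p − v₁| = 2.557 km/s.
Circular speed at r₂: v₂ = √(μ/r₂) = 2.544 km/s.
Transfer-orbit speed at r₂: v_a = √[μ(2/r₂ − 1/a_t)] = 1.152 km/s.
Second burn Δv₂ = |v₂ − v_a| = 1.392 km/s.
Δv = Δv₁ + Δv₂ = 2.557 + 1.392 = 3.949 km/s.

Δv = 3.949 km/s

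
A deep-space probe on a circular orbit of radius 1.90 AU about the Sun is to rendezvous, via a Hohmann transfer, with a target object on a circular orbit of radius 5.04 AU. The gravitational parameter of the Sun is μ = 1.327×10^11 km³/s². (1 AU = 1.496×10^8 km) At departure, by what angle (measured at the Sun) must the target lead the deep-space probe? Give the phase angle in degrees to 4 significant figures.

φ = 77.17°

In km: r₁ = 1.90 × 1.496×10^8 = 2.8424×10^8 km; r₂ = 5.04 × 1.496×10^8 = 7.53984×10^8 km.
Semi-major axis of the transfer orbit: a_t = (2.8424×10^8 + 7.53984×10^8)/2 = 5.19112×10^8 km.
The half-period of the transfer ellipse is t = π√(a_t³/μ) = 1.0200×10^8 s.
Target angular speed ω₂ = √(μ/r₂³) = 1.7595×10^-8 rad/s.
Angle swept by the target during transfer: ω₂·t = 1.7947 rad = 102.83°.
Arrival is 180° from departure on the ellipse, so φ = 180° − 102.83° = 77.17°.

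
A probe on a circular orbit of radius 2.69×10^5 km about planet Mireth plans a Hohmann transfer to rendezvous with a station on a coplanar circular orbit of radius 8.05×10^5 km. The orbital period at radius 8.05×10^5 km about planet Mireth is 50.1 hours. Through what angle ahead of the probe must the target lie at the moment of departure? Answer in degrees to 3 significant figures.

φ = 81.9°

From Kepler's third law T² = 4π²r³/μ at r = 8.05×10^5 km, T = 50.1 hours = 50.1 × 3600 s = 1.8036×10^5 s: μ = 4π²r³/T² = 6.33092×10^8 km³/s².
Transfer-ellipse semi-major axis a_t = (r₁ + r₂)/2 = (2.690×10^5 + 8.050×10^5)/2 = 5.370×10^5 km.
Transfer time t = π√(a_t³/μ) = 49130 s.
The target's mean motion on its circular orbit is ω₂ = √(μ/r₂³) = 3.484×10^-5 rad/s.
Angle swept by the target during transfer: ω₂·t = 1.7117 rad = 98.07°.
The probe traverses 180° on the transfer ellipse, so the target must lead by 180° − 98.07° = 81.9°.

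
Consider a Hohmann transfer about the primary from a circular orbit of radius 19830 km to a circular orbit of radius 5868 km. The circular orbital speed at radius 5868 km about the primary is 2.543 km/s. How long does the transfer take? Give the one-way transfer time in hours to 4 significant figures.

t = 6.525 hours

From the circular-orbit relation v² = μ/r at r = 5868 km: μ = v²r = (2.543)² × 5868 = 37947.5 km³/s².
Semi-major axis of the transfer orbit: a_t = (19830 + 5868)/2 = 12849 km.
Transfer time t = π√(a_t³/μ) = π√((12849)³ / 37947.5) = 23490 s.
Converting: 23490 s ÷ 3600 s/hour = 6.525 hours.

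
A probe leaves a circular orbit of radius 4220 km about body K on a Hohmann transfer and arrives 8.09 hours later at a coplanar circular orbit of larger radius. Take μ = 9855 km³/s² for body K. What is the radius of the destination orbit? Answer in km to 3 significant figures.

r₂ = 14700 km

Transfer time t = 8.09 hours = 29124 s, and t = π√(a_t³/μ).
So a_t = (μ t²/π²)^(1/3) = (9855 × (29124)² / π²)^(1/3) = 9461.3 km.
Since a_t = (r₁ + r₂)/2, r₂ = 2a_t − r₁ = 2×9461.3 − 4220 = 14702.6 km.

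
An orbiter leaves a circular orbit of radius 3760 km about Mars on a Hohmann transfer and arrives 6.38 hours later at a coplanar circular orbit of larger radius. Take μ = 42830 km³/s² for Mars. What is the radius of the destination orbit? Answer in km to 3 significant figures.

r₂ = 22600 km

Transfer time t = 6.38 hours = 22968 s, and t = π√(a_t³/μ).
So a_t = (μ t²/π²)^(1/3) = (42830 × (22968)² / π²)^(1/3) = 13179 km.
Since a_t = (r₁ + r₂)/2, r₂ = 2a_t − r₁ = 2×13179 − 3760 = 22598 km.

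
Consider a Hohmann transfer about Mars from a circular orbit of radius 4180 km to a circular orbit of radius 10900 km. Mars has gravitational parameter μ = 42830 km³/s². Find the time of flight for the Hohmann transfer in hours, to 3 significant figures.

t = 2.76 hours

Semi-major axis of the transfer orbit: a_t = (4180 + 10900)/2 = 7540 km.
Half the transfer-orbit period gives t = π√(a_t³/μ) = 9939 s.
Converting: 9939 s ÷ 3600 s/hour = 2.76 hours.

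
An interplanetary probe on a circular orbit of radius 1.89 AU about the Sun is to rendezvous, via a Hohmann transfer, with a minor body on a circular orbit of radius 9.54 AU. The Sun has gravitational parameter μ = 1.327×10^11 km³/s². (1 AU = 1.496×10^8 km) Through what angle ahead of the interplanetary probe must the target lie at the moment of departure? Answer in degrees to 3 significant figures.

φ = 96.5°

In km: r₁ = 1.89 × 1.496×10^8 = 2.82744×10^8 km; r₂ = 9.54 × 1.496×10^8 = 1.427184×10^9 km.
Semi-major axis of the transfer orbit: a_t = (2.82744×10^8 + 1.427184×10^9)/2 = 8.54964×10^8 km.
Transfer time t = π√(a_t³/μ) = 2.156×10^8 s.
Target angular speed ω₂ = √(μ/r₂³) = 6.756×10^-9 rad/s.
Angle swept by the target during transfer: ω₂·t = 1.4566 rad = 83.46°.
Arrival is 180° from departure on the ellipse, so φ = 180° − 83.46° = 96.5°.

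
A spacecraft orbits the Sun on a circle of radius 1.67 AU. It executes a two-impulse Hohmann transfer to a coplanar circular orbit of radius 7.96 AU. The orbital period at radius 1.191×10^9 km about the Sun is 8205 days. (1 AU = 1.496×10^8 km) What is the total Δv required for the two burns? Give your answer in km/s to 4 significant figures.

Δv = 10.93 km/s

From Kepler's third law T² = 4π²r³/μ at r = 1.191×10^9 km, T = 8205 days = 8205 × 86400 s = 7.08912×10^8 s: μ = 4π²r³/T² = 1.32712×10^11 km³/s².
In km: r₁ = 1.67 × 1.496×10^8 = 2.49832×10^8 km; r₂ = 7.96 × 1.496×10^8 = 1.190816×10^9 km.
Transfer-ellipse semi-major axis a_t = (r₁ + r₂)/2 = (2.49832×10^8 + 1.190816×10^9)/2 = 7.20324×10^8 km.
At r₁ the circular-orbit speed is v₁ = √(μ/r₁) = 23.048 km/s.
Transfer-orbit speed at r₁ (vis-viva equation): v_p = √[μ(2/r₁ − 1/a_t)] = 29.634 km/s.
First burn Δv₁ = |v_p − v₁| = 6.586 km/s.
At r₂, v₂ = √(μ/r₂) = 10.557 km/s.
Transfer-orbit speed at r₂: v_a = √[μ(2/r₂ − 1/a_t)] = 6.2172 km/s.
Second burn Δv₂ = |v₂ − v_a| = 4.340 km/s.
Total Δv = Δv₁ + Δv₂ = 10.93 km/s.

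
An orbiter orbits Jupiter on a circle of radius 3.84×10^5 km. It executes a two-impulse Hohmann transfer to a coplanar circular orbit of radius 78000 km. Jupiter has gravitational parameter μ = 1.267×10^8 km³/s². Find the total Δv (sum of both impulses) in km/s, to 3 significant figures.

The Hohmann ellipse has a_t = (r₁ + r₂)/2 = 2.310×10^5 km.
At r₁ the circular-orbit speed is v₁ = √(μ/r₁) = 18.164 km/s.
On the transfer ellipse at r₁, vis-viva equation gives v_a = √[μ(2/r₁ − 1/a_t)] = 10.555 km/s.
First burn Δv₁ = |v_a − v₁| = 7.609 km/s.
Circular speed at r₂: v₂ = √(μ/r₂) = 40.30 km/s.
Transfer-orbit speed at r₂: v_p = √[μ(2/r₂ − 1/a_t)] = 51.96 km/s.
Second burn Δv₂ = |v₂ − v_p| = 11.66 km/s.
Total Δv = Δv₁ + Δv₂ = 19.27 km/s.

Δv = 19.3 km/s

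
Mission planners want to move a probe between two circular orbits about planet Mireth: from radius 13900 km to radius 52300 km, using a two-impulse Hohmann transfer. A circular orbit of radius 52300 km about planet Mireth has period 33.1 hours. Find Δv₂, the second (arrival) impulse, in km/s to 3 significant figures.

Δv₂ = 0.971 km/s

From Kepler's third law T² = 4π²r³/μ at r = 52300 km, T = 33.1 hours = 33.1 × 3600 s = 1.1916×10^5 s: μ = 4π²r³/T² = 3.97744×10^5 km³/s².
Transfer-ellipse semi-major axis a_t = (r₁ + r₂)/2 = (13900 + 52300)/2 = 33100 km.
On the circular orbit at r = 52300 km, v_c = √(μ/r) = 2.7577 km/s.
Transfer-orbit speed at the same r (vis-viva, a = a_t): v_t = √[μ(2/r − 1/a_t)] = 1.7871 km/s.
Δv₂ = |v_t − v_c| = |1.7871 − 2.7577| = 0.9706 km/s.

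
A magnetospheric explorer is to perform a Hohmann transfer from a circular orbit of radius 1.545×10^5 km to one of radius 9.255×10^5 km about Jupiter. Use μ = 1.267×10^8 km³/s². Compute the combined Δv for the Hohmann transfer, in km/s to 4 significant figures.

Transfer-ellipse semi-major axis a_t = (r₁ + r₂)/2 = (1.545×10^5 + 9.255×10^5)/2 = 5.400×10^5 km.
Circular speed at r₁: v₁ = √(μ/r₁) = √(1.267×10^8/1.545×10^5) = 28.6368 km/s.
On the transfer ellipse at r₁, vis-viva gives v_p = √[μ(2/r₁ − 1/a_t)] = 37.4900 km/s.
First burn Δv₁ = |v_p − v₁| = 8.8532 km/s.
Circular speed at r₂: v₂ = √(μ/r₂) = 11.7004 km/s.
Transfer-orbit speed at r₂: v_a = √[μ(2/r₂ − 1/a_t)] = 6.25846 km/s.
Second burn Δv₂ = |v₂ − v_a| = 5.4419 km/s.
Δv = Δv₁ + Δv₂ = 8.8532 + 5.4419 = 14.30 km/s.

Δv = 14.30 km/s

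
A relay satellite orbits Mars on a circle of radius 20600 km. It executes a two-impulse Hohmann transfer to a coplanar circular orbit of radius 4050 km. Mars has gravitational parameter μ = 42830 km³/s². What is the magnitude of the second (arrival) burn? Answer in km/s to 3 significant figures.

Δv₂ = 0.952 km/s

Semi-major axis of the transfer orbit: a_t = (20600 + 4050)/2 = 12325 km.
Circular speed at r = 4050 km: v_c = √(μ/r) = 3.25197 km/s.
Vis-viva on the transfer ellipse at r = 4050 km gives v_t = √[μ(2/r − 1/a_t)] = 4.20423 km/s.
Δv₂ = |v_t − v_c| = |4.20423 − 3.25197| = 0.9523 km/s.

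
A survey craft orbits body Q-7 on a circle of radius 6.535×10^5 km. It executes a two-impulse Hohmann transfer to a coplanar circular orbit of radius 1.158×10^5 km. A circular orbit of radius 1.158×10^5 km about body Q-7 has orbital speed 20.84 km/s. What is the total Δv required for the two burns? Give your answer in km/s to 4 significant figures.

Δv = 10.28 km/s

From the circular-orbit relation v² = μ/r at r = 1.158×10^5 km: μ = v²r = (20.84)² × 1.158×10^5 = 5.02926×10^7 km³/s².
The Hohmann ellipse has a_t = (r₁ + r₂)/2 = 3.8465×10^5 km.
At r₁ the circular-orbit speed is v₁ = √(μ/r₁) = 8.7726 km/s.
On the transfer ellipse at r₁, vis-viva gives v_a = √[μ(2/r₁ − 1/a_t)] = 4.8134 km/s.
First burn Δv₁ = |v_a − v₁| = 3.959 km/s.
At r₂, v₂ = √(μ/r₂) = 20.840 km/s.
Transfer-orbit speed at r₂: v_p = √[μ(2/r₂ − 1/a_t)] = 27.164 km/s.
Second burn Δv₂ = |v₂ − v_p| = 6.324 km/s.
Δv = Δv₁ + Δv₂ = 3.959 + 6.324 = 10.28 km/s.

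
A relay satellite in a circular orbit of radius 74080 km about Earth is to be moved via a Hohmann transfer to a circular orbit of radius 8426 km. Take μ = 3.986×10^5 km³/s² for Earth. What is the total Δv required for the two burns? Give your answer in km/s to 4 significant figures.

Δv = 3.610 km/s

Semi-major axis of the transfer orbit: a_t = (74080 + 8426)/2 = 41253 km.
Circular speed at r₁: v₁ = √(μ/r₁) = √(3.986×10^5/74080) = 2.3196 km/s.
On the transfer ellipse at r₁, vis-viva equation gives v_a = √[μ(2/r₁ − 1/a_t)] = 1.0483 km/s.
First burn Δv₁ = |v_a − v₁| = 1.271 km/s.
Circular speed at r₂: v₂ = √(μ/r₂) = 6.878 km/s.
Transfer-orbit speed at r₂: v_p = √[μ(2/r₂ − 1/a_t)] = 9.217 km/s.
Second burn Δv₂ = |v₂ − v_p| = 2.339 km/s.
Total Δv = Δv₁ + Δv₂ = 3.610 km/s.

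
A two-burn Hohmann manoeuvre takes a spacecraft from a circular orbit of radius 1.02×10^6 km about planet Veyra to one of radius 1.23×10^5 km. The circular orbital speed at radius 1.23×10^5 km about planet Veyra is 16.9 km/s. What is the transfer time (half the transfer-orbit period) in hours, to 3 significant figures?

t = 63.6 hours

From the circular-orbit relation v² = μ/r at r = 1.23×10^5 km: μ = v²r = (16.9)² × 1.23×10^5 = 3.51300×10^7 km³/s².
Transfer-ellipse semi-major axis a_t = (r₁ + r₂)/2 = (1.020×10^6 + 1.230×10^5)/2 = 5.715×10^5 km.
Transfer time t = π√(a_t³/μ) = π√((5.715×10^5)³ / 3.51300×10^7) = 2.290×10^5 s.
Converting: 2.290×10^5 s ÷ 3600 s/hour = 63.6 hours.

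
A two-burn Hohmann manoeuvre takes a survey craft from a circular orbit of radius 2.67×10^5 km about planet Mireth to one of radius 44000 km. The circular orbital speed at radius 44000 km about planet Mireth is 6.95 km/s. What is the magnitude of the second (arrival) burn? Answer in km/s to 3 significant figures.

Δv₂ = 2.16 km/s

From the circular-orbit relation v² = μ/r at r = 44000 km: μ = v²r = (6.95)² × 44000 = 2.12531×10^6 km³/s².
Transfer-ellipse semi-major axis a_t = (r₁ + r₂)/2 = (2.670×10^5 + 44000)/2 = 1.555×10^5 km.
Circular speed at r = 44000 km: v_c = √(μ/r) = 6.950 km/s.
Transfer-orbit speed at the same r (vis-viva, a = a_t): v_t = √[μ(2/r − 1/a_t)] = 9.107 km/s.
Δv₂ = |v_t − v_c| = |9.107 − 6.950| = 2.157 km/s.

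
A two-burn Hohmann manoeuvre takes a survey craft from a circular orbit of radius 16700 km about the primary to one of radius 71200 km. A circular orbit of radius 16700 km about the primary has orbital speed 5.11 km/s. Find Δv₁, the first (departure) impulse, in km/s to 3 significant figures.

From the circular-orbit relation v² = μ/r at r = 16700 km: μ = v²r = (5.11)² × 16700 = 4.36072×10^5 km³/s².
Transfer-ellipse semi-major axis a_t = (r₁ + r₂)/2 = (16700 + 71200)/2 = 43950 km.
On the circular orbit at r = 16700 km, v_c = √(μ/r) = 5.110 km/s.
Vis-viva on the transfer ellipse at r = 16700 km gives v_t = √[μ(2/r − 1/a_t)] = 6.504 km/s.
Δv₁ = |v_t − v_c| = |6.504 − 5.110| = 1.394 km/s.

Δv₁ = 1.39 km/s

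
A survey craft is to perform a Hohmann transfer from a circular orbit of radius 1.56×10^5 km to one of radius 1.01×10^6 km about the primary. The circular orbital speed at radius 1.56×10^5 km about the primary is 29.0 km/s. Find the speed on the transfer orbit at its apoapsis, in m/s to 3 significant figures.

v = 5900 m/s

From the circular-orbit relation v² = μ/r at r = 1.56×10^5 km: μ = v²r = (29.0)² × 1.56×10^5 = 1.31196×10^8 km³/s².
Semi-major axis of the transfer orbit: a_t = (1.560×10^5 + 1.010×10^6)/2 = 5.830×10^5 km.
The apoapsis of the transfer ellipse is at r = 1.010×10^6 km.
From the vis-viva equation, v = √[μ(2/r − 1/a_t)] = 5.896 km/s.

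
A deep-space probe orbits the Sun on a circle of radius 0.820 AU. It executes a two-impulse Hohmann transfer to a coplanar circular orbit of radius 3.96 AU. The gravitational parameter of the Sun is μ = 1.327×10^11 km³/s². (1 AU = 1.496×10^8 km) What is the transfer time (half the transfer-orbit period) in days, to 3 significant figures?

In km: r₁ = 0.820 × 1.496×10^8 = 1.22672×10^8 km; r₂ = 3.96 × 1.496×10^8 = 5.92416×10^8 km.
Semi-major axis of the transfer orbit: a_t = (1.22672×10^8 + 5.92416×10^8)/2 = 3.57544×10^8 km.
Half the transfer-orbit period gives t = π√(a_t³/μ) = 5.831×10^7 s.
Converting: 5.831×10^7 s ÷ 86400 s/day = 675 days.

t = 675 days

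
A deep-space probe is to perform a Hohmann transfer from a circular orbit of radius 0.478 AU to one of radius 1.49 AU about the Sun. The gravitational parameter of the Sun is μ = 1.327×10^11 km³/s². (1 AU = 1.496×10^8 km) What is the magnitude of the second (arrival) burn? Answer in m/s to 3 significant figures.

Δv₂ = 7390 m/s

In km: r₁ = 0.478 × 1.496×10^8 = 7.15088×10^7 km; r₂ = 1.49 × 1.496×10^8 = 2.22904×10^8 km.
The Hohmann ellipse has a_t = (r₁ + r₂)/2 = 1.472064×10^8 km.
On the circular orbit at r = 2.22904×10^8 km, v_c = √(μ/r) = 24.3993 km/s.
Transfer-orbit speed at the same r (vis-viva, a = a_t): v_t = √[μ(2/r − 1/a_t)] = 17.0056 km/s.
Δv₂ = |v_t − v_c| = |17.0056 − 24.3993| = 7.394 km/s.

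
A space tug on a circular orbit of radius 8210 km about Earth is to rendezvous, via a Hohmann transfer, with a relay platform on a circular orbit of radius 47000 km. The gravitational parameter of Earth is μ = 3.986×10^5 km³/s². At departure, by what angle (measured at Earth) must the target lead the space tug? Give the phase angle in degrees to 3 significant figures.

Semi-major axis of the transfer orbit: a_t = (8210 + 47000)/2 = 27605 km.
Transfer time t = π√(a_t³/μ) = 22820 s.
The target's mean motion on its circular orbit is ω₂ = √(μ/r₂³) = 6.196×10^-5 rad/s.
Angle swept by the target during transfer: ω₂·t = 1.414 rad = 81.02°.
Arrival is 180° from departure on the ellipse, so φ = 180° − 81.02° = 99.0°.

φ = 99.0°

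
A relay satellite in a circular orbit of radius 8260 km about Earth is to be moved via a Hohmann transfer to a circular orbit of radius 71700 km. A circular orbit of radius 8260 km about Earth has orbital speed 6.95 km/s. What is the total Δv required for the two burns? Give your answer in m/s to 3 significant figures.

From the circular-orbit relation v² = μ/r at r = 8260 km: μ = v²r = (6.95)² × 8260 = 3.98979×10^5 km³/s².
Semi-major axis of the transfer orbit: a_t = (8260 + 71700)/2 = 39980 km.
At r₁ the circular-orbit speed is v₁ = √(μ/r₁) = 6.950 km/s.
Transfer-orbit speed at r₁ (v² = μ(2/r − 1/a)): v_p = √[μ(2/r₁ − 1/a_t)] = 9.307 km/s.
First burn Δv₁ = |v_p − v₁| = 2.357 km/s.
At r₂, v₂ = √(μ/r₂) = 2.359 km/s.
Transfer-orbit speed at r₂: v_a = √[μ(2/r₂ − 1/a_t)] = 1.072 km/s.
Second burn Δv₂ = |v₂ − v_a| = 1.287 km/s.
Total Δv = Δv₁ + Δv₂ = 3.644 km/s.

Δv = 3640 m/s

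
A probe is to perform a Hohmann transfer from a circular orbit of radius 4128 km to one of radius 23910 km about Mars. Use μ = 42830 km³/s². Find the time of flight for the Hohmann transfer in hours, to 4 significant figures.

Semi-major axis of the transfer orbit: a_t = (4128 + 23910)/2 = 14019 km.
Half the transfer-orbit period gives t = π√(a_t³/μ) = 25197 s.
Converting: 25197 s ÷ 3600 s/hour = 6.999 hours.

t = 6.999 hours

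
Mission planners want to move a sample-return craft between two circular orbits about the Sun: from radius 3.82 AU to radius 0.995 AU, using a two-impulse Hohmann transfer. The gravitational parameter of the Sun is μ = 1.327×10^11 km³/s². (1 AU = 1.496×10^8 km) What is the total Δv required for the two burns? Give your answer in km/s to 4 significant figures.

In km: r₁ = 3.82 × 1.496×10^8 = 5.71472×10^8 km; r₂ = 0.995 × 1.496×10^8 = 1.48852×10^8 km.
Transfer-ellipse semi-major axis a_t = (r₁ + r₂)/2 = (5.71472×10^8 + 1.48852×10^8)/2 = 3.60162×10^8 km.
Circular speed at r₁: v₁ = √(μ/r₁) = √(1.327×10^11/5.71472×10^8) = 15.238 km/s.
On the transfer ellipse at r₁, vis-viva equation gives v_a = √[μ(2/r₁ − 1/a_t)] = 9.7964 km/s.
First burn Δv₁ = |v_a − v₁| = 5.442 km/s.
At r₂, v₂ = √(μ/r₂) = 29.858 km/s.
Transfer-orbit speed at r₂: v_p = √[μ(2/r₂ − 1/a_t)] = 37.610 km/s.
Second burn Δv₂ = |v₂ − v_p| = 7.752 km/s.
Total Δv = Δv₁ + Δv₂ = 13.19 km/s.

Δv = 13.19 km/s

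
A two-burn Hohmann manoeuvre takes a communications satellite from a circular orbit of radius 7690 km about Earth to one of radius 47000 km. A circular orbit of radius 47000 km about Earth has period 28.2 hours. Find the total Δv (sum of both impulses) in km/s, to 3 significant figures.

Δv = 3.60 km/s

From Kepler's third law T² = 4π²r³/μ at r = 47000 km, T = 28.2 hours = 28.2 × 3600 s = 1.0152×10^5 s: μ = 4π²r³/T² = 3.97695×10^5 km³/s².
The Hohmann ellipse has a_t = (r₁ + r₂)/2 = 27345 km.
Circular speed at r₁: v₁ = √(μ/r₁) = √(3.97695×10^5/7690) = 7.191 km/s.
On the transfer ellipse at r₁, vis-viva equation gives v_p = √[μ(2/r₁ − 1/a_t)] = 9.428 km/s.
First burn Δv₁ = |v_p − v₁| = 2.237 km/s.
Circular speed at r₂: v₂ = √(μ/r₂) = 2.909 km/s.
Transfer-orbit speed at r₂: v_a = √[μ(2/r₂ − 1/a_t)] = 1.543 km/s.
Second burn Δv₂ = |v₂ − v_a| = 1.366 km/s.
Δv = Δv₁ + Δv₂ = 2.237 + 1.366 = 3.603 km/s.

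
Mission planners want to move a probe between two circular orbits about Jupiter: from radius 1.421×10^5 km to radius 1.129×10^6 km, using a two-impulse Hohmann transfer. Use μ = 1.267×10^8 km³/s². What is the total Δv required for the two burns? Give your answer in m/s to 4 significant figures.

Δv = 15520 m/s

Transfer-ellipse semi-major axis a_t = (r₁ + r₂)/2 = (1.421×10^5 + 1.129×10^6)/2 = 6.3555×10^5 km.
At r₁ the circular-orbit speed is v₁ = √(μ/r₁) = 29.860 km/s.
Transfer-orbit speed at r₁ (v² = μ(2/r − 1/a)): v_p = √[μ(2/r₁ − 1/a_t)] = 39.798 km/s.
First burn Δv₁ = |v_p − v₁| = 9.938 km/s.
At r₂, v₂ = √(μ/r₂) = 10.5935 km/s.
Transfer-orbit speed at r₂: v_a = √[μ(2/r₂ − 1/a_t)] = 5.00914 km/s.
Second burn Δv₂ = |v₂ − v_a| = 5.584 km/s.
Δv = Δv₁ + Δv₂ = 9.938 + 5.584 = 15.52 km/s.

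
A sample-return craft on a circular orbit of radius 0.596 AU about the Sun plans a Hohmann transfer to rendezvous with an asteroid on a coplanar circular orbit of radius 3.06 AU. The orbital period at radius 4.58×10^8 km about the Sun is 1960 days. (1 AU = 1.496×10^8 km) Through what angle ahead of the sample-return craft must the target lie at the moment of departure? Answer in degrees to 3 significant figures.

φ = 96.9°

From Kepler's third law T² = 4π²r³/μ at r = 4.58×10^8 km, T = 1960 days = 1960 × 86400 s = 1.69344×10^8 s: μ = 4π²r³/T² = 1.32256×10^11 km³/s².
In km: r₁ = 0.596 × 1.496×10^8 = 8.91616×10^7 km; r₂ = 3.06 × 1.496×10^8 = 4.57776×10^8 km.
The Hohmann ellipse has a_t = (r₁ + r₂)/2 = 2.734688×10^8 km.
The half-period of the transfer ellipse is t = π√(a_t³/μ) = 3.9066×10^7 s.
The target's mean motion on its circular orbit is ω₂ = √(μ/r₂³) = 3.7130×10^-8 rad/s.
Angle swept by the target during transfer: ω₂·t = 1.4505 rad = 83.11°.
The sample-return craft traverses 180° on the transfer ellipse, so the target must lead by 180° − 83.11° = 96.9°.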